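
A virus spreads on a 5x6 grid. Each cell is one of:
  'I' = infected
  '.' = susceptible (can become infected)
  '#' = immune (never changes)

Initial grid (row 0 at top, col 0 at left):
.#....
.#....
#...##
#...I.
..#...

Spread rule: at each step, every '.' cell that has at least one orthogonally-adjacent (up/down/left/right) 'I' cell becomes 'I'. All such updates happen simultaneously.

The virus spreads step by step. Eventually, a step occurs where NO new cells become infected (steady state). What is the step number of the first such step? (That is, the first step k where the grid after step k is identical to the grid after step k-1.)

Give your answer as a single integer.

Step 0 (initial): 1 infected
Step 1: +3 new -> 4 infected
Step 2: +4 new -> 8 infected
Step 3: +3 new -> 11 infected
Step 4: +5 new -> 16 infected
Step 5: +4 new -> 20 infected
Step 6: +1 new -> 21 infected
Step 7: +0 new -> 21 infected

Answer: 7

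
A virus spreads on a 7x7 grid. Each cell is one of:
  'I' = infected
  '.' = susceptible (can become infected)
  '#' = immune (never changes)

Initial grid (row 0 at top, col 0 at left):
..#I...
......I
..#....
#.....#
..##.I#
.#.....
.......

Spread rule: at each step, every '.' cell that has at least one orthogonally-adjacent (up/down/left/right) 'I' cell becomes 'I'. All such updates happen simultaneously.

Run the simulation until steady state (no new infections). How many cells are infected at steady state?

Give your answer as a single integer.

Answer: 41

Derivation:
Step 0 (initial): 3 infected
Step 1: +8 new -> 11 infected
Step 2: +9 new -> 20 infected
Step 3: +6 new -> 26 infected
Step 4: +6 new -> 32 infected
Step 5: +4 new -> 36 infected
Step 6: +2 new -> 38 infected
Step 7: +2 new -> 40 infected
Step 8: +1 new -> 41 infected
Step 9: +0 new -> 41 infected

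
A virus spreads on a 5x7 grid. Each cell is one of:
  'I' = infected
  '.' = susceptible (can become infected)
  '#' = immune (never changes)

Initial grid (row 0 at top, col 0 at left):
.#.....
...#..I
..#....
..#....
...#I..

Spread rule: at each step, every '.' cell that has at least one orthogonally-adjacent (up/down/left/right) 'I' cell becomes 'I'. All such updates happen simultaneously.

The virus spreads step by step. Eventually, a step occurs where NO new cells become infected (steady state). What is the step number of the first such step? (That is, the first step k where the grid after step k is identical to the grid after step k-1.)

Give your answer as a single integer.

Step 0 (initial): 2 infected
Step 1: +5 new -> 7 infected
Step 2: +8 new -> 15 infected
Step 3: +2 new -> 17 infected
Step 4: +1 new -> 18 infected
Step 5: +1 new -> 19 infected
Step 6: +1 new -> 20 infected
Step 7: +1 new -> 21 infected
Step 8: +2 new -> 23 infected
Step 9: +3 new -> 26 infected
Step 10: +2 new -> 28 infected
Step 11: +2 new -> 30 infected
Step 12: +0 new -> 30 infected

Answer: 12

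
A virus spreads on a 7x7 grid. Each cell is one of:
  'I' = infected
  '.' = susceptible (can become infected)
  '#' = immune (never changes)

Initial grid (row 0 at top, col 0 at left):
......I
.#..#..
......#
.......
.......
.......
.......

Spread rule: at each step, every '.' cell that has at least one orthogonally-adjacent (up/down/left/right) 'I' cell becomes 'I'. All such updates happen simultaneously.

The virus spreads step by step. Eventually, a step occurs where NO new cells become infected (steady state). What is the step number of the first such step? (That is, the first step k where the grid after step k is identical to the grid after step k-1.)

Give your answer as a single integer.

Step 0 (initial): 1 infected
Step 1: +2 new -> 3 infected
Step 2: +2 new -> 5 infected
Step 3: +2 new -> 7 infected
Step 4: +4 new -> 11 infected
Step 5: +6 new -> 17 infected
Step 6: +6 new -> 23 infected
Step 7: +7 new -> 30 infected
Step 8: +6 new -> 36 infected
Step 9: +4 new -> 40 infected
Step 10: +3 new -> 43 infected
Step 11: +2 new -> 45 infected
Step 12: +1 new -> 46 infected
Step 13: +0 new -> 46 infected

Answer: 13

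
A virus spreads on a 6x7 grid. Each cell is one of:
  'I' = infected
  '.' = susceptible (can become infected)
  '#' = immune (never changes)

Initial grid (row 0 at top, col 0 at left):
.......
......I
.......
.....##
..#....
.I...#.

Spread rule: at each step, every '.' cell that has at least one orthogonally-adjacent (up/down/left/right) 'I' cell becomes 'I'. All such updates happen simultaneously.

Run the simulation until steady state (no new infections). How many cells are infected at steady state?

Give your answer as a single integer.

Answer: 38

Derivation:
Step 0 (initial): 2 infected
Step 1: +6 new -> 8 infected
Step 2: +6 new -> 14 infected
Step 3: +8 new -> 22 infected
Step 4: +9 new -> 31 infected
Step 5: +4 new -> 35 infected
Step 6: +2 new -> 37 infected
Step 7: +1 new -> 38 infected
Step 8: +0 new -> 38 infected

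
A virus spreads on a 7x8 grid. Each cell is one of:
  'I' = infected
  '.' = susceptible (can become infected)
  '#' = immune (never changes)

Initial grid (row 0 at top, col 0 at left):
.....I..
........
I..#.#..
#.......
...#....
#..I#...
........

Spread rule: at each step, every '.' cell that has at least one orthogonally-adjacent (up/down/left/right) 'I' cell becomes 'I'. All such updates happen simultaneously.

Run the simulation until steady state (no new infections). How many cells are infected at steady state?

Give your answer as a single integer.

Answer: 50

Derivation:
Step 0 (initial): 3 infected
Step 1: +7 new -> 10 infected
Step 2: +12 new -> 22 infected
Step 3: +11 new -> 33 infected
Step 4: +8 new -> 41 infected
Step 5: +7 new -> 48 infected
Step 6: +2 new -> 50 infected
Step 7: +0 new -> 50 infected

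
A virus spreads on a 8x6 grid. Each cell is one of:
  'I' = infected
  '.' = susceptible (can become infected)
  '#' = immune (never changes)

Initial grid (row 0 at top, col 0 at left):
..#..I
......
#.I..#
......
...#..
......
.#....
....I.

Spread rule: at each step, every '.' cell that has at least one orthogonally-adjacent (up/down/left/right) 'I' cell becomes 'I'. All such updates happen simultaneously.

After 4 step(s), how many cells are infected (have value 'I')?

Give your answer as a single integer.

Step 0 (initial): 3 infected
Step 1: +9 new -> 12 infected
Step 2: +12 new -> 24 infected
Step 3: +11 new -> 35 infected
Step 4: +6 new -> 41 infected

Answer: 41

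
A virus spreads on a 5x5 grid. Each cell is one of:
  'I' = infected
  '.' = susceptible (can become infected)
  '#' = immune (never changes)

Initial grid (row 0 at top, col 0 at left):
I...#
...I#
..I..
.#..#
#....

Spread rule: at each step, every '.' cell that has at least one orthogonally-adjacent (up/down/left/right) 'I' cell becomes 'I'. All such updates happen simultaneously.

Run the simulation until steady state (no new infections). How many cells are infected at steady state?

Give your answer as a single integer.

Answer: 20

Derivation:
Step 0 (initial): 3 infected
Step 1: +7 new -> 10 infected
Step 2: +6 new -> 16 infected
Step 3: +3 new -> 19 infected
Step 4: +1 new -> 20 infected
Step 5: +0 new -> 20 infected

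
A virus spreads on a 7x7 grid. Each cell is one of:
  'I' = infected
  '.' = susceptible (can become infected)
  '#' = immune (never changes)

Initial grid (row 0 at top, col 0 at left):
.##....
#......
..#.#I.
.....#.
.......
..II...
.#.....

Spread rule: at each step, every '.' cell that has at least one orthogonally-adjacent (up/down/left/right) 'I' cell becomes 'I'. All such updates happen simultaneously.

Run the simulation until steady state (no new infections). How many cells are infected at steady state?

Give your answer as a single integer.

Step 0 (initial): 3 infected
Step 1: +8 new -> 11 infected
Step 2: +11 new -> 22 infected
Step 3: +12 new -> 34 infected
Step 4: +5 new -> 39 infected
Step 5: +2 new -> 41 infected
Step 6: +0 new -> 41 infected

Answer: 41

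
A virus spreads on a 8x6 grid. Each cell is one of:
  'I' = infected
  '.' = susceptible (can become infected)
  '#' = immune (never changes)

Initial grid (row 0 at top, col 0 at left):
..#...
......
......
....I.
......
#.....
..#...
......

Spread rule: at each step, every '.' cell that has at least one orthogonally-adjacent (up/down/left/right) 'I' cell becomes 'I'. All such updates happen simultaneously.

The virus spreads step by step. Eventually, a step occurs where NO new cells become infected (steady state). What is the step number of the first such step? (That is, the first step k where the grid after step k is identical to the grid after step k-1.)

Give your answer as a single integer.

Step 0 (initial): 1 infected
Step 1: +4 new -> 5 infected
Step 2: +7 new -> 12 infected
Step 3: +9 new -> 21 infected
Step 4: +10 new -> 31 infected
Step 5: +6 new -> 37 infected
Step 6: +4 new -> 41 infected
Step 7: +3 new -> 44 infected
Step 8: +1 new -> 45 infected
Step 9: +0 new -> 45 infected

Answer: 9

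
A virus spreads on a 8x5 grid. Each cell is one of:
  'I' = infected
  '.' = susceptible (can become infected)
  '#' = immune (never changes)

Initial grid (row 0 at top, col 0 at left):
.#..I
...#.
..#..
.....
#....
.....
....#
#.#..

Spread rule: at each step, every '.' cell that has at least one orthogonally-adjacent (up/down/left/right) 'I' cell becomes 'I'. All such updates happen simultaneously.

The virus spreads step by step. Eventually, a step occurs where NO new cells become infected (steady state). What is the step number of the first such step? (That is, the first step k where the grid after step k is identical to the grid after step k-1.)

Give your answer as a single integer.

Answer: 11

Derivation:
Step 0 (initial): 1 infected
Step 1: +2 new -> 3 infected
Step 2: +2 new -> 5 infected
Step 3: +3 new -> 8 infected
Step 4: +3 new -> 11 infected
Step 5: +5 new -> 16 infected
Step 6: +5 new -> 21 infected
Step 7: +4 new -> 25 infected
Step 8: +3 new -> 28 infected
Step 9: +3 new -> 31 infected
Step 10: +2 new -> 33 infected
Step 11: +0 new -> 33 infected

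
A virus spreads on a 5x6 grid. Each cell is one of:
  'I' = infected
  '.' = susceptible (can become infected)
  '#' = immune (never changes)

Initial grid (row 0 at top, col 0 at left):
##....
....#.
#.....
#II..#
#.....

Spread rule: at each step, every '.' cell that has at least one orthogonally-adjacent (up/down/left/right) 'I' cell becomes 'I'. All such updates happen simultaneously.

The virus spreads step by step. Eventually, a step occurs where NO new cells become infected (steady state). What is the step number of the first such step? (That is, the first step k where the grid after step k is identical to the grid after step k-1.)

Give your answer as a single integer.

Step 0 (initial): 2 infected
Step 1: +5 new -> 7 infected
Step 2: +5 new -> 12 infected
Step 3: +5 new -> 17 infected
Step 4: +3 new -> 20 infected
Step 5: +2 new -> 22 infected
Step 6: +1 new -> 23 infected
Step 7: +0 new -> 23 infected

Answer: 7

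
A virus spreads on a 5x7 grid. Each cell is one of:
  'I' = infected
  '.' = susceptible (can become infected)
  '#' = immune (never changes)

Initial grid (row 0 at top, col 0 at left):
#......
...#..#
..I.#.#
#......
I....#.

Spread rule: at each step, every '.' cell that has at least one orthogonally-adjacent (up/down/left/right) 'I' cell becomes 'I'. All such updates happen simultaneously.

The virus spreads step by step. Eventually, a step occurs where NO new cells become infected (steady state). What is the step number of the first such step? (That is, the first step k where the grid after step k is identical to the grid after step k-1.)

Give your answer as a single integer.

Answer: 7

Derivation:
Step 0 (initial): 2 infected
Step 1: +5 new -> 7 infected
Step 2: +6 new -> 13 infected
Step 3: +5 new -> 18 infected
Step 4: +3 new -> 21 infected
Step 5: +4 new -> 25 infected
Step 6: +3 new -> 28 infected
Step 7: +0 new -> 28 infected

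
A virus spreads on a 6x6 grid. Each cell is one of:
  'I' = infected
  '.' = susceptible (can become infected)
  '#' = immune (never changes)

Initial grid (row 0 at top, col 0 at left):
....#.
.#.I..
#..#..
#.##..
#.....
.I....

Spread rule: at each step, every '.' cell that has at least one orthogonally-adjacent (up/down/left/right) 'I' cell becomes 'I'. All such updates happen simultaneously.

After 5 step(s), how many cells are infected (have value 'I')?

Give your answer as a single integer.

Step 0 (initial): 2 infected
Step 1: +6 new -> 8 infected
Step 2: +7 new -> 15 infected
Step 3: +7 new -> 22 infected
Step 4: +4 new -> 26 infected
Step 5: +2 new -> 28 infected

Answer: 28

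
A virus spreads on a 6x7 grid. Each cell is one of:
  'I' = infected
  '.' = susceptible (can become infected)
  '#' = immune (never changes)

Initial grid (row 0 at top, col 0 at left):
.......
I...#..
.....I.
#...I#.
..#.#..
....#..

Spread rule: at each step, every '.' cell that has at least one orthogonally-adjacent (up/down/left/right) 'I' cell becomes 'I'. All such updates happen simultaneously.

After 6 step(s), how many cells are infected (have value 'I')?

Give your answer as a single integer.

Answer: 36

Derivation:
Step 0 (initial): 3 infected
Step 1: +7 new -> 10 infected
Step 2: +9 new -> 19 infected
Step 3: +8 new -> 27 infected
Step 4: +5 new -> 32 infected
Step 5: +3 new -> 35 infected
Step 6: +1 new -> 36 infected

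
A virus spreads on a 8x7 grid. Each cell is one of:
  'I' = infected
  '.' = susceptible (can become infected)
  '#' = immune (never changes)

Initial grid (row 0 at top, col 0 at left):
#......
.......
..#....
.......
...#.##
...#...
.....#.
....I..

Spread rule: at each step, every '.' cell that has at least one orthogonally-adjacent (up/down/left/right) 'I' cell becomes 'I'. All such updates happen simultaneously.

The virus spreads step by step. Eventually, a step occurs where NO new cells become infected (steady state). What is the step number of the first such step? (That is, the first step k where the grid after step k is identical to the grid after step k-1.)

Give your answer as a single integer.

Answer: 11

Derivation:
Step 0 (initial): 1 infected
Step 1: +3 new -> 4 infected
Step 2: +4 new -> 8 infected
Step 3: +5 new -> 13 infected
Step 4: +5 new -> 18 infected
Step 5: +6 new -> 24 infected
Step 6: +7 new -> 31 infected
Step 7: +6 new -> 37 infected
Step 8: +6 new -> 43 infected
Step 9: +4 new -> 47 infected
Step 10: +2 new -> 49 infected
Step 11: +0 new -> 49 infected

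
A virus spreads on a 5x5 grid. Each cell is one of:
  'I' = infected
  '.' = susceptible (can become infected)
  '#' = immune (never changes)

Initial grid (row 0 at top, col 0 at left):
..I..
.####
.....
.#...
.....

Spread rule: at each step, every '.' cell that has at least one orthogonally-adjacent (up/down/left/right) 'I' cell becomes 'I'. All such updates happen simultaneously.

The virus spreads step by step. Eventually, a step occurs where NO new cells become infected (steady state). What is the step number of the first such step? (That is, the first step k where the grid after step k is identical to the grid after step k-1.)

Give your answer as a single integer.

Step 0 (initial): 1 infected
Step 1: +2 new -> 3 infected
Step 2: +2 new -> 5 infected
Step 3: +1 new -> 6 infected
Step 4: +1 new -> 7 infected
Step 5: +2 new -> 9 infected
Step 6: +2 new -> 11 infected
Step 7: +3 new -> 14 infected
Step 8: +3 new -> 17 infected
Step 9: +2 new -> 19 infected
Step 10: +1 new -> 20 infected
Step 11: +0 new -> 20 infected

Answer: 11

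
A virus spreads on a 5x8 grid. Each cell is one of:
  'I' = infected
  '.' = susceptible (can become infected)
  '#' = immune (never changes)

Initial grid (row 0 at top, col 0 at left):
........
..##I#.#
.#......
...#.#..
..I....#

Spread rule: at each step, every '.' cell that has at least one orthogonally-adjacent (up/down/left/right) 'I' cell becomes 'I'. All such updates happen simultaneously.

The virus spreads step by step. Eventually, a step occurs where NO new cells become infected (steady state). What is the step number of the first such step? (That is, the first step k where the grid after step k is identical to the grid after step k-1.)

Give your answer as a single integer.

Answer: 6

Derivation:
Step 0 (initial): 2 infected
Step 1: +5 new -> 7 infected
Step 2: +9 new -> 16 infected
Step 3: +5 new -> 21 infected
Step 4: +7 new -> 28 infected
Step 5: +4 new -> 32 infected
Step 6: +0 new -> 32 infected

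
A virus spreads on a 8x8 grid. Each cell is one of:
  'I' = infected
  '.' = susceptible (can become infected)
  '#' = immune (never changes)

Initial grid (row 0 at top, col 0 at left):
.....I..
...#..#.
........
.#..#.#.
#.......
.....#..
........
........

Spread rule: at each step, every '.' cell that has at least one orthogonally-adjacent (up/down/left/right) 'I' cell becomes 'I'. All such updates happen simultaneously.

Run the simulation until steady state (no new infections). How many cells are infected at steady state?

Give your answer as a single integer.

Step 0 (initial): 1 infected
Step 1: +3 new -> 4 infected
Step 2: +4 new -> 8 infected
Step 3: +5 new -> 13 infected
Step 4: +5 new -> 18 infected
Step 5: +7 new -> 25 infected
Step 6: +7 new -> 32 infected
Step 7: +6 new -> 38 infected
Step 8: +8 new -> 46 infected
Step 9: +5 new -> 51 infected
Step 10: +3 new -> 54 infected
Step 11: +2 new -> 56 infected
Step 12: +1 new -> 57 infected
Step 13: +0 new -> 57 infected

Answer: 57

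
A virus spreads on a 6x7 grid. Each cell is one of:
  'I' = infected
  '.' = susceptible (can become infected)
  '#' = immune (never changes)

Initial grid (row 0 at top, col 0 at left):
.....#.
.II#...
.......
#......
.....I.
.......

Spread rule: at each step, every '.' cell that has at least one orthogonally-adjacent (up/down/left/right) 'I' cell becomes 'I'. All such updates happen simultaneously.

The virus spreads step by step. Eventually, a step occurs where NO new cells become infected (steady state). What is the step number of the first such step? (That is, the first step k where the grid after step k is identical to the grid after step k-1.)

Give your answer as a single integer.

Answer: 6

Derivation:
Step 0 (initial): 3 infected
Step 1: +9 new -> 12 infected
Step 2: +12 new -> 24 infected
Step 3: +8 new -> 32 infected
Step 4: +5 new -> 37 infected
Step 5: +2 new -> 39 infected
Step 6: +0 new -> 39 infected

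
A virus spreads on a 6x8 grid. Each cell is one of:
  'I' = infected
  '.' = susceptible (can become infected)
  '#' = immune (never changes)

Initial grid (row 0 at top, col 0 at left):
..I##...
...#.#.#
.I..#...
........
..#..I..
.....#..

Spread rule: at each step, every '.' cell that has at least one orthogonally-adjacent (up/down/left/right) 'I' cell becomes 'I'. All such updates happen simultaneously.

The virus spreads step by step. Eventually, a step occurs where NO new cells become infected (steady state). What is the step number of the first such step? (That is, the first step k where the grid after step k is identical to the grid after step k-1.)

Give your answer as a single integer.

Step 0 (initial): 3 infected
Step 1: +9 new -> 12 infected
Step 2: +13 new -> 25 infected
Step 3: +7 new -> 32 infected
Step 4: +4 new -> 36 infected
Step 5: +1 new -> 37 infected
Step 6: +2 new -> 39 infected
Step 7: +0 new -> 39 infected

Answer: 7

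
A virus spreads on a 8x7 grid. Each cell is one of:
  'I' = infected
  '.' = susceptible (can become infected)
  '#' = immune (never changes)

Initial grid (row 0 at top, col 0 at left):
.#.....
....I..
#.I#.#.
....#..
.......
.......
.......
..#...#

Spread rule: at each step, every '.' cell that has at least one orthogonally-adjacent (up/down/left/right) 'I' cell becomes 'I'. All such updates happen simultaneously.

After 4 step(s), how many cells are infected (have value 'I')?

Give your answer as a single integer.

Answer: 31

Derivation:
Step 0 (initial): 2 infected
Step 1: +7 new -> 9 infected
Step 2: +8 new -> 17 infected
Step 3: +7 new -> 24 infected
Step 4: +7 new -> 31 infected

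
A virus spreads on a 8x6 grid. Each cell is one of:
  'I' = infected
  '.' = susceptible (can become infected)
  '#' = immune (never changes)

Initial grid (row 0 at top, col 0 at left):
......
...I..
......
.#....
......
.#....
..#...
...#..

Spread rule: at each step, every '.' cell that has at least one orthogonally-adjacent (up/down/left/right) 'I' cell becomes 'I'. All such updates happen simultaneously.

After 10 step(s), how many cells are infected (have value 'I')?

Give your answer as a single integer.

Answer: 43

Derivation:
Step 0 (initial): 1 infected
Step 1: +4 new -> 5 infected
Step 2: +7 new -> 12 infected
Step 3: +8 new -> 20 infected
Step 4: +6 new -> 26 infected
Step 5: +6 new -> 32 infected
Step 6: +3 new -> 35 infected
Step 7: +3 new -> 38 infected
Step 8: +2 new -> 40 infected
Step 9: +2 new -> 42 infected
Step 10: +1 new -> 43 infected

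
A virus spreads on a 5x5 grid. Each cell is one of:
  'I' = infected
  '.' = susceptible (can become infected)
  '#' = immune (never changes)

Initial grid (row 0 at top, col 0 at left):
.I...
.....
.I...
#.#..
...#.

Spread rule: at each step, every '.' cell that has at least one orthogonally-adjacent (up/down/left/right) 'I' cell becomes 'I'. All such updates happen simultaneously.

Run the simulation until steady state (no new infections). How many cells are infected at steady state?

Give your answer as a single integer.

Step 0 (initial): 2 infected
Step 1: +6 new -> 8 infected
Step 2: +5 new -> 13 infected
Step 3: +6 new -> 19 infected
Step 4: +2 new -> 21 infected
Step 5: +1 new -> 22 infected
Step 6: +0 new -> 22 infected

Answer: 22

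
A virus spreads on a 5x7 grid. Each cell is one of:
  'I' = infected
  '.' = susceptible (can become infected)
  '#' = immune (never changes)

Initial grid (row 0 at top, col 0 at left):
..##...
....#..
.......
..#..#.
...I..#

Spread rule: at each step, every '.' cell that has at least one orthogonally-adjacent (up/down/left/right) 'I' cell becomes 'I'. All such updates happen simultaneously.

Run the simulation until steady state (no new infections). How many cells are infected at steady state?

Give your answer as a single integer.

Answer: 29

Derivation:
Step 0 (initial): 1 infected
Step 1: +3 new -> 4 infected
Step 2: +4 new -> 8 infected
Step 3: +5 new -> 13 infected
Step 4: +4 new -> 17 infected
Step 5: +4 new -> 21 infected
Step 6: +5 new -> 26 infected
Step 7: +3 new -> 29 infected
Step 8: +0 new -> 29 infected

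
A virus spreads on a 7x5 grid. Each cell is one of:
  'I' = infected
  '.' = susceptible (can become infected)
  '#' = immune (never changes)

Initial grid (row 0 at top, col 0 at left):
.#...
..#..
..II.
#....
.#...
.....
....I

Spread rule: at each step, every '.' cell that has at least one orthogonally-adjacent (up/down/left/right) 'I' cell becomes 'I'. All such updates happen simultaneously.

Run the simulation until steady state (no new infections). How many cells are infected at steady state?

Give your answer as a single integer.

Answer: 31

Derivation:
Step 0 (initial): 3 infected
Step 1: +7 new -> 10 infected
Step 2: +11 new -> 21 infected
Step 3: +5 new -> 26 infected
Step 4: +3 new -> 29 infected
Step 5: +1 new -> 30 infected
Step 6: +1 new -> 31 infected
Step 7: +0 new -> 31 infected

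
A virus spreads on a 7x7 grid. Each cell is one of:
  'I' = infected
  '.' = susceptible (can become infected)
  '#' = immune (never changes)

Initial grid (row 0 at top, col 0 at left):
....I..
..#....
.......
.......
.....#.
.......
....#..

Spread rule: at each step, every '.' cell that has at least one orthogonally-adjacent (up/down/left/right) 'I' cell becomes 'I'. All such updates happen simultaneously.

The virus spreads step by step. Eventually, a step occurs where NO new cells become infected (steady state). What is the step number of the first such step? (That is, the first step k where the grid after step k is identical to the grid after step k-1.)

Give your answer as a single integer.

Step 0 (initial): 1 infected
Step 1: +3 new -> 4 infected
Step 2: +5 new -> 9 infected
Step 3: +5 new -> 14 infected
Step 4: +7 new -> 21 infected
Step 5: +6 new -> 27 infected
Step 6: +6 new -> 33 infected
Step 7: +6 new -> 39 infected
Step 8: +4 new -> 43 infected
Step 9: +2 new -> 45 infected
Step 10: +1 new -> 46 infected
Step 11: +0 new -> 46 infected

Answer: 11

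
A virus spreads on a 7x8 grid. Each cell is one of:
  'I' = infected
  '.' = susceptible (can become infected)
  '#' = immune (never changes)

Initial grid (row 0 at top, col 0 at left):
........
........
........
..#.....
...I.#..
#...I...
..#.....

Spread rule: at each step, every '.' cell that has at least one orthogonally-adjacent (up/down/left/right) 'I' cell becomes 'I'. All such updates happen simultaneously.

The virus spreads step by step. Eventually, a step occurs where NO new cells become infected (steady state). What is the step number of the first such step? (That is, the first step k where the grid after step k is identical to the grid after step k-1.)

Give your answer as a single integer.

Answer: 9

Derivation:
Step 0 (initial): 2 infected
Step 1: +6 new -> 8 infected
Step 2: +7 new -> 15 infected
Step 3: +10 new -> 25 infected
Step 4: +10 new -> 35 infected
Step 5: +8 new -> 43 infected
Step 6: +5 new -> 48 infected
Step 7: +3 new -> 51 infected
Step 8: +1 new -> 52 infected
Step 9: +0 new -> 52 infected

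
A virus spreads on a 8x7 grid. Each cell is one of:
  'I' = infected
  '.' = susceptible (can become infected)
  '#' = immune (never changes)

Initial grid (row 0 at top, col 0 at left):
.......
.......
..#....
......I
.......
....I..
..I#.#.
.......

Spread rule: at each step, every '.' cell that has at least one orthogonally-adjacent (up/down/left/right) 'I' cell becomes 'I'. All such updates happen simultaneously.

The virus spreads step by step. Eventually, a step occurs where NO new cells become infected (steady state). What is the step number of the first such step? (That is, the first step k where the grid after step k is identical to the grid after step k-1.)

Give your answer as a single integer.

Step 0 (initial): 3 infected
Step 1: +10 new -> 13 infected
Step 2: +12 new -> 25 infected
Step 3: +10 new -> 35 infected
Step 4: +6 new -> 41 infected
Step 5: +4 new -> 45 infected
Step 6: +4 new -> 49 infected
Step 7: +3 new -> 52 infected
Step 8: +1 new -> 53 infected
Step 9: +0 new -> 53 infected

Answer: 9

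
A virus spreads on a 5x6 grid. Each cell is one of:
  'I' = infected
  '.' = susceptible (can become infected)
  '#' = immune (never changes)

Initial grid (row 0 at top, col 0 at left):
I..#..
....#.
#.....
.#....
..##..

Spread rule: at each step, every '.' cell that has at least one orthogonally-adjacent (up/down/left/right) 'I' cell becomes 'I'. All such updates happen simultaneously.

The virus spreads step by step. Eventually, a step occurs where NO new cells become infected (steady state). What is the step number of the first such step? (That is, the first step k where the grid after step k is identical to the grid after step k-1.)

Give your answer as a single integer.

Step 0 (initial): 1 infected
Step 1: +2 new -> 3 infected
Step 2: +2 new -> 5 infected
Step 3: +2 new -> 7 infected
Step 4: +2 new -> 9 infected
Step 5: +2 new -> 11 infected
Step 6: +2 new -> 13 infected
Step 7: +2 new -> 15 infected
Step 8: +3 new -> 18 infected
Step 9: +2 new -> 20 infected
Step 10: +1 new -> 21 infected
Step 11: +0 new -> 21 infected

Answer: 11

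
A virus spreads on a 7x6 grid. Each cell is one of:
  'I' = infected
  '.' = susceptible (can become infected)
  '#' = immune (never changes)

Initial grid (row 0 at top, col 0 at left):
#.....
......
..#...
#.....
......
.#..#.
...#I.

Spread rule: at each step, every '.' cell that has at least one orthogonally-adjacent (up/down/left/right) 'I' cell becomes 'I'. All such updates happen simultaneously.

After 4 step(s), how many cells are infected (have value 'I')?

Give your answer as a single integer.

Step 0 (initial): 1 infected
Step 1: +1 new -> 2 infected
Step 2: +1 new -> 3 infected
Step 3: +1 new -> 4 infected
Step 4: +2 new -> 6 infected

Answer: 6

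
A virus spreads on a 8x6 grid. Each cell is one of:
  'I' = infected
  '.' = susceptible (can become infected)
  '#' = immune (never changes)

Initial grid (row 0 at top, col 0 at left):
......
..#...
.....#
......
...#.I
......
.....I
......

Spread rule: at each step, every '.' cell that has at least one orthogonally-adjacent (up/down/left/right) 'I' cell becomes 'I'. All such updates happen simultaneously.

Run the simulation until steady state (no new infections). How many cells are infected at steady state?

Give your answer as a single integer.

Answer: 45

Derivation:
Step 0 (initial): 2 infected
Step 1: +5 new -> 7 infected
Step 2: +4 new -> 11 infected
Step 3: +5 new -> 16 infected
Step 4: +6 new -> 22 infected
Step 5: +9 new -> 31 infected
Step 6: +7 new -> 38 infected
Step 7: +4 new -> 42 infected
Step 8: +2 new -> 44 infected
Step 9: +1 new -> 45 infected
Step 10: +0 new -> 45 infected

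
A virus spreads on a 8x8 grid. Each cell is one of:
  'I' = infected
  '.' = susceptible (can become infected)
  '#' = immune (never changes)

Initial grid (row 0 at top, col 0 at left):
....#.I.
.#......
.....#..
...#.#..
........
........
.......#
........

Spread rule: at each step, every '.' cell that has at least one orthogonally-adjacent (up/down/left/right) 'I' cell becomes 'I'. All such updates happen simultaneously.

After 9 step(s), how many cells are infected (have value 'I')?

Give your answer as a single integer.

Answer: 48

Derivation:
Step 0 (initial): 1 infected
Step 1: +3 new -> 4 infected
Step 2: +3 new -> 7 infected
Step 3: +3 new -> 10 infected
Step 4: +4 new -> 14 infected
Step 5: +7 new -> 21 infected
Step 6: +6 new -> 27 infected
Step 7: +7 new -> 34 infected
Step 8: +8 new -> 42 infected
Step 9: +6 new -> 48 infected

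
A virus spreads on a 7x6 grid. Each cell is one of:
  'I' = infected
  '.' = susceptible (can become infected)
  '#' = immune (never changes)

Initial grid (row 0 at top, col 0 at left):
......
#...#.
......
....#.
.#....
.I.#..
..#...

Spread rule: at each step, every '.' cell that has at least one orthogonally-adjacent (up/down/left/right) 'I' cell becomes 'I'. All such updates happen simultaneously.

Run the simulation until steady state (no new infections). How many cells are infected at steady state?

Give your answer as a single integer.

Answer: 36

Derivation:
Step 0 (initial): 1 infected
Step 1: +3 new -> 4 infected
Step 2: +3 new -> 7 infected
Step 3: +3 new -> 10 infected
Step 4: +5 new -> 15 infected
Step 5: +5 new -> 20 infected
Step 6: +7 new -> 27 infected
Step 7: +5 new -> 32 infected
Step 8: +3 new -> 35 infected
Step 9: +1 new -> 36 infected
Step 10: +0 new -> 36 infected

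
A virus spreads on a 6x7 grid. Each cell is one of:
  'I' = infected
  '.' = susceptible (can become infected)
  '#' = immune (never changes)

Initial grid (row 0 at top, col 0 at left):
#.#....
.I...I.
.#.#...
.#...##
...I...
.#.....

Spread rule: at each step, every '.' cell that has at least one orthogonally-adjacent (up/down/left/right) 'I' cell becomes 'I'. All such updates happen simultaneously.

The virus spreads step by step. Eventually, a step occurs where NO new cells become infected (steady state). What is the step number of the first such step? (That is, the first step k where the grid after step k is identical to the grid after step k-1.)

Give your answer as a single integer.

Step 0 (initial): 3 infected
Step 1: +11 new -> 14 infected
Step 2: +13 new -> 27 infected
Step 3: +5 new -> 32 infected
Step 4: +2 new -> 34 infected
Step 5: +0 new -> 34 infected

Answer: 5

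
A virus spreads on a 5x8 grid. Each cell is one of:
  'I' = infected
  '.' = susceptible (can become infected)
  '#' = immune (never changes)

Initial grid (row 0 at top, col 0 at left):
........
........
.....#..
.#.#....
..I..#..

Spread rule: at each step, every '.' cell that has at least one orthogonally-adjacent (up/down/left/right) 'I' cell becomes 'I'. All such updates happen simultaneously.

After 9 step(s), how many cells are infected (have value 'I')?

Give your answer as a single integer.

Answer: 36

Derivation:
Step 0 (initial): 1 infected
Step 1: +3 new -> 4 infected
Step 2: +3 new -> 7 infected
Step 3: +5 new -> 12 infected
Step 4: +6 new -> 18 infected
Step 5: +5 new -> 23 infected
Step 6: +6 new -> 29 infected
Step 7: +4 new -> 33 infected
Step 8: +2 new -> 35 infected
Step 9: +1 new -> 36 infected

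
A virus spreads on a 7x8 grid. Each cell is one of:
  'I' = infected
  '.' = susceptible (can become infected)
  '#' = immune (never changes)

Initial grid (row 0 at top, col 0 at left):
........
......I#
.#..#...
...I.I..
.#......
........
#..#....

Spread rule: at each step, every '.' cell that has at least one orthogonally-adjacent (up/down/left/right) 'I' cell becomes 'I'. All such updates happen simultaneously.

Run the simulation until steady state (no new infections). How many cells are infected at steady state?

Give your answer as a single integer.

Step 0 (initial): 3 infected
Step 1: +10 new -> 13 infected
Step 2: +13 new -> 26 infected
Step 3: +9 new -> 35 infected
Step 4: +9 new -> 44 infected
Step 5: +5 new -> 49 infected
Step 6: +1 new -> 50 infected
Step 7: +0 new -> 50 infected

Answer: 50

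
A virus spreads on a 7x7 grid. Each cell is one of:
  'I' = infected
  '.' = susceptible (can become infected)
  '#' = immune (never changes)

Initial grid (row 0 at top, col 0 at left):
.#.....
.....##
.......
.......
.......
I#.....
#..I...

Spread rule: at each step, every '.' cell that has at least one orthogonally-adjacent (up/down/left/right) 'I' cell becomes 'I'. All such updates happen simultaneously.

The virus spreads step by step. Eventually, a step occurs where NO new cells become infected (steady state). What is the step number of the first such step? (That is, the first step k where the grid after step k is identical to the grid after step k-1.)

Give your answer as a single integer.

Answer: 10

Derivation:
Step 0 (initial): 2 infected
Step 1: +4 new -> 6 infected
Step 2: +7 new -> 13 infected
Step 3: +7 new -> 20 infected
Step 4: +7 new -> 27 infected
Step 5: +7 new -> 34 infected
Step 6: +5 new -> 39 infected
Step 7: +3 new -> 42 infected
Step 8: +1 new -> 43 infected
Step 9: +1 new -> 44 infected
Step 10: +0 new -> 44 infected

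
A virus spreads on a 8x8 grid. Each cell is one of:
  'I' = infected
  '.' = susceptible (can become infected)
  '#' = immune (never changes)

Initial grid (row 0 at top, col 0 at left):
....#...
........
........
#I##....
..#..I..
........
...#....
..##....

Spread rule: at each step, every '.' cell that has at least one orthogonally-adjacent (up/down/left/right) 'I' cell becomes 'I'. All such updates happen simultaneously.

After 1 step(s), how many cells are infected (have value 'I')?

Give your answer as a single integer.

Step 0 (initial): 2 infected
Step 1: +6 new -> 8 infected

Answer: 8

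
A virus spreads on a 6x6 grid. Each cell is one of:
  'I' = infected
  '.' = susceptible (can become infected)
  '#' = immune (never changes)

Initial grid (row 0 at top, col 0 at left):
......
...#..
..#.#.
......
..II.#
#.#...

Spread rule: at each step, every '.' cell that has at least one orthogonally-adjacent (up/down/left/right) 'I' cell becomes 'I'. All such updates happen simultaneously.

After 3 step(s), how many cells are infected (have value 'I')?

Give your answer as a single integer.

Step 0 (initial): 2 infected
Step 1: +5 new -> 7 infected
Step 2: +6 new -> 13 infected
Step 3: +4 new -> 17 infected

Answer: 17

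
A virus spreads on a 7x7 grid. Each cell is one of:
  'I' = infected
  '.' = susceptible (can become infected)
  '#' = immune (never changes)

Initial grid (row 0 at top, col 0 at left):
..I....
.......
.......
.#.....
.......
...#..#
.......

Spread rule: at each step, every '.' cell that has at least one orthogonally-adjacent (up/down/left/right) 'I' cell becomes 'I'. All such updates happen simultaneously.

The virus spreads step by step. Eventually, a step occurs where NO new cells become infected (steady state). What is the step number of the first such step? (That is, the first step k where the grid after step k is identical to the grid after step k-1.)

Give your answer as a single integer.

Step 0 (initial): 1 infected
Step 1: +3 new -> 4 infected
Step 2: +5 new -> 9 infected
Step 3: +6 new -> 15 infected
Step 4: +6 new -> 21 infected
Step 5: +7 new -> 28 infected
Step 6: +6 new -> 34 infected
Step 7: +6 new -> 40 infected
Step 8: +4 new -> 44 infected
Step 9: +1 new -> 45 infected
Step 10: +1 new -> 46 infected
Step 11: +0 new -> 46 infected

Answer: 11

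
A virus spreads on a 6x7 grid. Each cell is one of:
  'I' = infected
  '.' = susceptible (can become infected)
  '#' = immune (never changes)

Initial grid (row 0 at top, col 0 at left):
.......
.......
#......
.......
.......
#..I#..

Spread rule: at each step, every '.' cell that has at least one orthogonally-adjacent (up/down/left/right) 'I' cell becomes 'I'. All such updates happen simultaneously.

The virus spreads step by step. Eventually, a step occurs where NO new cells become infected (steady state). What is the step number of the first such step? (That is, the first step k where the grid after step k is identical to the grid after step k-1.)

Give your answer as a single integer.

Step 0 (initial): 1 infected
Step 1: +2 new -> 3 infected
Step 2: +4 new -> 7 infected
Step 3: +5 new -> 12 infected
Step 4: +8 new -> 20 infected
Step 5: +8 new -> 28 infected
Step 6: +5 new -> 33 infected
Step 7: +4 new -> 37 infected
Step 8: +2 new -> 39 infected
Step 9: +0 new -> 39 infected

Answer: 9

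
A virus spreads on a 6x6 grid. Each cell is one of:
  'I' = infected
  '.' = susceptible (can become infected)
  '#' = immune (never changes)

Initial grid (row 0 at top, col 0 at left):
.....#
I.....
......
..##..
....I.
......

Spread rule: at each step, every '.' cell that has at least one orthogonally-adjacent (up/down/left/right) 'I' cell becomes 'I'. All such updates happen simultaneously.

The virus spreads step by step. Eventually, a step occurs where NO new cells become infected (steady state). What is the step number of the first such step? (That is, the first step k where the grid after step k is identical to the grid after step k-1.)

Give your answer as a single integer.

Answer: 5

Derivation:
Step 0 (initial): 2 infected
Step 1: +7 new -> 9 infected
Step 2: +9 new -> 18 infected
Step 3: +10 new -> 28 infected
Step 4: +5 new -> 33 infected
Step 5: +0 new -> 33 infected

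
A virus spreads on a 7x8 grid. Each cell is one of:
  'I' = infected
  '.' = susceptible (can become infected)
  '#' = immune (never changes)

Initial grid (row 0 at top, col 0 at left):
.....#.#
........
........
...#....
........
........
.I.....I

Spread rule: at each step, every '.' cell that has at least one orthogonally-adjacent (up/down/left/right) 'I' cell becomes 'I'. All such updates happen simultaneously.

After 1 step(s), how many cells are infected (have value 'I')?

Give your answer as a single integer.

Step 0 (initial): 2 infected
Step 1: +5 new -> 7 infected

Answer: 7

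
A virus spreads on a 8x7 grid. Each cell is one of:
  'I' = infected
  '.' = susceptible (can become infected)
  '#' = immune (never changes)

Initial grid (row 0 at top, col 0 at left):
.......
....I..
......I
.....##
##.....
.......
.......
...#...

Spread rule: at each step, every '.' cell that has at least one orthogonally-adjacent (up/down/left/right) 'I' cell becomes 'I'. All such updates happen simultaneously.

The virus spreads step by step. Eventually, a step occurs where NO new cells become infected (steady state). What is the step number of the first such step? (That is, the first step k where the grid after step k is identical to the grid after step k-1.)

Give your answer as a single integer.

Step 0 (initial): 2 infected
Step 1: +6 new -> 8 infected
Step 2: +6 new -> 14 infected
Step 3: +5 new -> 19 infected
Step 4: +7 new -> 26 infected
Step 5: +8 new -> 34 infected
Step 6: +6 new -> 40 infected
Step 7: +4 new -> 44 infected
Step 8: +4 new -> 48 infected
Step 9: +2 new -> 50 infected
Step 10: +1 new -> 51 infected
Step 11: +0 new -> 51 infected

Answer: 11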